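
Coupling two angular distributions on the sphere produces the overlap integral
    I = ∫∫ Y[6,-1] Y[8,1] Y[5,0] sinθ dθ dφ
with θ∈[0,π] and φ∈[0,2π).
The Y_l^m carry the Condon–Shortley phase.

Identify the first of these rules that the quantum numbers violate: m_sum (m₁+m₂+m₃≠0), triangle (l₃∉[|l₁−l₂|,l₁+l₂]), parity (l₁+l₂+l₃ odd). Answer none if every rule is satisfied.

parity

m₁+m₂+m₃ = -1 + 1 + 0 = 0  ✓
triangle: |6−8|=2 ≤ l₃=5 ≤ 6+8=14  ✓
parity: l₁+l₂+l₃ = 19 is odd  ✗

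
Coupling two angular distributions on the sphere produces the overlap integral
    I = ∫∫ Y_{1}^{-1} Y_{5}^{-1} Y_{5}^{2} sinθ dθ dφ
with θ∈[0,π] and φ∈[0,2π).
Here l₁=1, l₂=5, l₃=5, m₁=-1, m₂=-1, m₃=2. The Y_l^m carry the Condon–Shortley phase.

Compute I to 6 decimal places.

0.000000

Σlᵢ=11 odd — θ-integrand is odd under cosθ→−cosθ; I=0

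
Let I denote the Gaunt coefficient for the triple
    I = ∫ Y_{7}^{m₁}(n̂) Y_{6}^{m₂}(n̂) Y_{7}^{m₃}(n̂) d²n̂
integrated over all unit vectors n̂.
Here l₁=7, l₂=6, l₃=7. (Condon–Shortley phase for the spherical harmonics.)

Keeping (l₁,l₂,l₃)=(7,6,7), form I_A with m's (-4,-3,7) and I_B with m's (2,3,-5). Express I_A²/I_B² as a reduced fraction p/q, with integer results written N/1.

286/7

Same 7,6,7: normalisation and zero-m 3j drop out of the ratio.
A: Δ: 6! 8! 6! / 21! → 1/2444321880; sum: t=3:−1/1045094400 = -1/1045094400; 3j²(7 6 7; -4 -3 7) = Δ·Π!·Σ² = 11/646  (sign -1)
B: Δ: 6! 8! 6! / 21! → 1/2444321880; sum: t=3:−1/37324800 t=4:+1/29030400 t=5:−1/232243200 = 1/298598400; 3j²(7 6 7; 2 3 -5) = Δ·Π!·Σ² = 7/16796  (sign +1)
I_A²/I_B² = (11/646)/(7/16796) = 286/7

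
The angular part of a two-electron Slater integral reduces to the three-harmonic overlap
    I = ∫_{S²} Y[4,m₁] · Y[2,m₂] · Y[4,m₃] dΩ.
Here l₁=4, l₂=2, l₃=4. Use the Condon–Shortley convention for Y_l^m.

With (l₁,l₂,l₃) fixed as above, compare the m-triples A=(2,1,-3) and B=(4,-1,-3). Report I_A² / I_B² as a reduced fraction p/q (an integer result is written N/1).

25/28

Shared (l₁,l₂,l₃)=(4,2,4): N and (l;000)² cancel in I_A²/I_B².
A: Δ = 2!·6!·2!/11! = 1/13860; Racah Σ t=1..2: t=1:−1/240 t=2:+1/1440 = -1/288; ⇒ 3j(4 2 4; 2 1 -3)² = 5/132, sgn +1
B: Δ = 2!·6!·2!/11! = 1/13860; Racah Σ t=0..0: t=0:+1/1440 = 1/1440; ⇒ 3j(4 2 4; 4 -1 -3)² = 7/165, sgn -1
I_A²/I_B² = (5/132)/(7/165) = 25/28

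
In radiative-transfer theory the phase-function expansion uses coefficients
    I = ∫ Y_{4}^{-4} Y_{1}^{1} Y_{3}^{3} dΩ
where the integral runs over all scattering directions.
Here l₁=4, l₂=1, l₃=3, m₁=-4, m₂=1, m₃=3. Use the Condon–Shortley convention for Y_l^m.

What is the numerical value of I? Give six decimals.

0.325735

Rules hold: Σm=0, L=8 even, 3≤3≤5.
N = 9·3·7 = 189
Δ = 2!·6!·0!/9! = 1/252
Racah Σ t=1..1: t=1:−1/36 = -1/36
⇒ 3j(4 1 3; 0 0 0)² = 4/63, sgn +1
Racah Σ t=2..2: t=2:+1/1440 = 1/1440
⇒ 3j(4 1 3; -4 1 3)² = 1/9, sgn +1
4πI² = N·(3j₀)²·(3jₘ)² = 4/3
I = +1·√(1.33333/4π) = 0.32573501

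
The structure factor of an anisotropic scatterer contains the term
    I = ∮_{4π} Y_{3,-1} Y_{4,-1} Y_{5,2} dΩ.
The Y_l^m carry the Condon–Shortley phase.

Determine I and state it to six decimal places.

0.148044

Checks pass: Σm=0; 12 even; l₃=5∈[1,7].
(2·3+1)(2·4+1)(2·5+1) = 693
Δ: 2! 4! 6! / 13! → 1/180180
sum: t=0:+1/576 t=1:−1/144 t=2:+1/576 = -1/288
3j²(3 4 5; 0 0 0) = Δ·Π!·Σ² = 20/1001  (sign +1)
sum: t=0:+1/1728 t=1:−1/288 t=2:+1/960 = -1/540
3j²(3 4 5; -1 -1 2) = Δ·Π!·Σ² = 128/6435  (sign +1)
combine: 4πI² = 693·20/1001·128/6435 = 512/1859
take √, sign +1: I = 0.14804384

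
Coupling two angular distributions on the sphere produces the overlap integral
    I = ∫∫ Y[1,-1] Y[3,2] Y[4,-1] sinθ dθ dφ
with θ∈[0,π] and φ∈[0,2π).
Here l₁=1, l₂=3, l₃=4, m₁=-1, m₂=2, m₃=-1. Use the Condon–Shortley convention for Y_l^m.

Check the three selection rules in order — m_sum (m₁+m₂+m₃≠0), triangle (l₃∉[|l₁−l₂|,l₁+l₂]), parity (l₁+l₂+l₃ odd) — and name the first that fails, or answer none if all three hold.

m₁+m₂+m₃ = -1 + 2 − 1 = 0  ✓
triangle: |1−3|=2 ≤ l₃=4 ≤ 1+3=4  ✓
parity: l₁+l₂+l₃ = 8 is even  ✓

none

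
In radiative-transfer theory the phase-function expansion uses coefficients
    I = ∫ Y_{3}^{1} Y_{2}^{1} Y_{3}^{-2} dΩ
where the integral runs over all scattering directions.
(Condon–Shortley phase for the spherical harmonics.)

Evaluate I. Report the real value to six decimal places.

0.162868

Checks pass: Σm=0; 8 even; l₃=3∈[1,5].
(2·3+1)(2·2+1)(2·3+1) = 245
Δ: 2! 4! 2! / 9! → 1/3780
sum: t=0:+1/24 t=1:−1/4 t=2:+1/24 = -1/6
3j²(3 2 3; 0 0 0) = Δ·Π!·Σ² = 4/105  (sign +1)
sum: t=1:−1/12 t=2:+1/48 = -1/16
3j²(3 2 3; 1 1 -2) = Δ·Π!·Σ² = 1/28  (sign +1)
combine: 4πI² = 245·4/105·1/28 = 1/3
take √, sign +1: I = 0.16286750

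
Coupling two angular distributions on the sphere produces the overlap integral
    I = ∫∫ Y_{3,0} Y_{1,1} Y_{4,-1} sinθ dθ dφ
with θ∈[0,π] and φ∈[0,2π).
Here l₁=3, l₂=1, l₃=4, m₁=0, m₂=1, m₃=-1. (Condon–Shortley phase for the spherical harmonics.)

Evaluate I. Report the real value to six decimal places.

-0.194664

m-sum 0 ✓  L=8 even ✓  2≤4≤4 ✓
Π(2lᵢ+1) = 7×3×9 = 189
triangle coeff Δ(3,1,4) = 1/252
Σ_t [0,0]: t=0:+1/36 = 1/36
(3j)²=4/63 [(3 1 4; 0 0 0)], sign=+1
Σ_t [0,0]: t=0:+1/72 = 1/72
(3j)²=5/126 [(3 1 4; 0 1 -1)], sign=-1
⇒ 4πI² = 10/21
I = (-1)√(10/21/(4π)) = -0.19466390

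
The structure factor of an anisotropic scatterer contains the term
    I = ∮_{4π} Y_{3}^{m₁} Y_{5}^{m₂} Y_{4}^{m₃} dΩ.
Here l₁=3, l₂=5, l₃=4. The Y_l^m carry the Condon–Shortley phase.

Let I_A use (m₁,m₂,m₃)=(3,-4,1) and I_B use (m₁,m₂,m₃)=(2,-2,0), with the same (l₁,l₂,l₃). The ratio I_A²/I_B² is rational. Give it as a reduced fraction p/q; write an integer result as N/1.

81/10

Same 3,5,4: normalisation and zero-m 3j drop out of the ratio.
A: Δ: 4! 2! 6! / 13! → 1/180180; sum: t=0:+1/5760 = 1/5760; 3j²(3 5 4; 3 -4 1) = Δ·Π!·Σ² = 9/286  (sign -1)
B: Δ: 4! 2! 6! / 13! → 1/180180; sum: t=0:+1/864 t=1:−1/576 = -1/1728; 3j²(3 5 4; 2 -2 0) = Δ·Π!·Σ² = 5/1287  (sign -1)
I_A²/I_B² = (9/286)/(5/1287) = 81/10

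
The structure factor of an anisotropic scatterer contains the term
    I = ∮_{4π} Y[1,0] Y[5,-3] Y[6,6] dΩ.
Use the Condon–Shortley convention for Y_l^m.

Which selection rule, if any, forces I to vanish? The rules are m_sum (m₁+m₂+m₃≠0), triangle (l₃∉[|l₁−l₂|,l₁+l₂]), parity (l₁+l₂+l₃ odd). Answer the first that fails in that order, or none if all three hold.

m₁+m₂+m₃ = 0 − 3 + 6 = 3  ✗
triangle: |1−5|=4 ≤ l₃=6 ≤ 1+5=6
parity: l₁+l₂+l₃ = 12 is even

m_sum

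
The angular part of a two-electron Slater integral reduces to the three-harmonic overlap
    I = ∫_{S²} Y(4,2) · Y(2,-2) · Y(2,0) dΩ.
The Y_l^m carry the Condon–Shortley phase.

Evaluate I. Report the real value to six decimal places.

m-sum 0 ✓  L=8 even ✓  2≤2≤6 ✓
Π(2lᵢ+1) = 9×5×5 = 225
triangle coeff Δ(4,2,2) = 1/630
Σ_t [2,2]: t=2:+1/16 = 1/16
(3j)²=2/35 [(4 2 2; 0 0 0)], sign=+1
Σ_t [0,0]: t=0:+1/96 = 1/96
(3j)²=1/42 [(4 2 2; 2 -2 0)], sign=+1
⇒ 4πI² = 15/49
I = (+1)√(15/49/(4π)) = 0.15607835

0.156078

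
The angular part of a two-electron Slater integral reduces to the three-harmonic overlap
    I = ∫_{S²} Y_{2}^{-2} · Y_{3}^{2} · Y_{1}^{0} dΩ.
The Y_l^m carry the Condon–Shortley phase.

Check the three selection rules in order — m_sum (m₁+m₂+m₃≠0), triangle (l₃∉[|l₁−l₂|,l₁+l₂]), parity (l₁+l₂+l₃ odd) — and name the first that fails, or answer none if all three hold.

m₁+m₂+m₃ = -2 + 2 + 0 = 0  ✓
triangle: |2−3|=1 ≤ l₃=1 ≤ 2+3=5  ✓
parity: l₁+l₂+l₃ = 6 is even  ✓

none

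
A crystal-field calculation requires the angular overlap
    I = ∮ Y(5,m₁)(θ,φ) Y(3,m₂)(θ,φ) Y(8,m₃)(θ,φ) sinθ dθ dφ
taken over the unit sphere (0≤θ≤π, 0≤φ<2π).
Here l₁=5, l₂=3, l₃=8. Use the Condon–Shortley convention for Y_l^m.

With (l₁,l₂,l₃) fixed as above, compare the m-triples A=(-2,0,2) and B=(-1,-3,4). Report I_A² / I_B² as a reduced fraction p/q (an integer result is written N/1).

200/77

l's match ⇒ only the (l;m) 3-j factors differ between A and B.
A: triangle coeff Δ(5,3,8) = 1/136136; Σ_t [0,0]: t=0:+1/1088640 = 1/1088640; (3j)²=300/17017 [(5 3 8; -2 0 2)], sign=+1
B: triangle coeff Δ(5,3,8) = 1/136136; Σ_t [0,0]: t=0:+1/12441600 = 1/12441600; (3j)²=3/442 [(5 3 8; -1 -3 4)], sign=+1
I_A²/I_B² = (300/17017)/(3/442) = 200/77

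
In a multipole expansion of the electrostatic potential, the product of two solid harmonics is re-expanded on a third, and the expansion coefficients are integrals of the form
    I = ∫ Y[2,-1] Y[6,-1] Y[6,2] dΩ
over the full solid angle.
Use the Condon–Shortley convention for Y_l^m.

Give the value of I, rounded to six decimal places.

0.088837

m-sum 0 ✓  L=14 even ✓  4≤6≤8 ✓
Π(2lᵢ+1) = 5×13×13 = 845
triangle coeff Δ(2,6,6) = 1/90090
Σ_t [0,2]: t=0:+1/69120 t=1:−1/14400 t=2:+1/69120 = -7/172800
(3j)²=14/715 [(2 6 6; 0 0 0)], sign=-1
Σ_t [1,2]: t=1:−1/34560 t=2:+1/60480 = -1/80640
(3j)²=6/1001 [(2 6 6; -1 -1 2)], sign=-1
⇒ 4πI² = 12/121
I = (+1)√(12/121/(4π)) = 0.08883682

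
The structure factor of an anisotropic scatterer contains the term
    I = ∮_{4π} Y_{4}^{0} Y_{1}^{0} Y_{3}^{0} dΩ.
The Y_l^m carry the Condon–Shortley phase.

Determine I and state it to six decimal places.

0.246233

Checks pass: Σm=0; 8 even; l₃=3∈[3,5].
(2·4+1)(2·1+1)(2·3+1) = 189
Δ: 2! 6! 0! / 9! → 1/252
sum: t=1:−1/36 = -1/36
3j²(4 1 3; 0 0 0) = Δ·Π!·Σ² = 4/63  (sign +1)
(m-triple is (0,0,0) — same symbol as above.)
combine: 4πI² = 189·4/63·4/63 = 16/21
take √, sign +1: I = 0.24623252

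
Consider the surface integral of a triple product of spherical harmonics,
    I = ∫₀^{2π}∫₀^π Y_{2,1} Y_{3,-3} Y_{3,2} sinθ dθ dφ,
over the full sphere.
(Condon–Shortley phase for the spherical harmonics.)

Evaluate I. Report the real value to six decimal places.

-0.210261

Checks pass: Σm=0; 8 even; l₃=3∈[1,5].
(2·2+1)(2·3+1)(2·3+1) = 245
Δ: 2! 2! 4! / 9! → 1/3780
sum: t=0:+1/24 t=1:−1/4 t=2:+1/24 = -1/6
3j²(2 3 3; 0 0 0) = Δ·Π!·Σ² = 4/105  (sign +1)
sum: t=0:+1/48 = 1/48
3j²(2 3 3; 1 -3 2) = Δ·Π!·Σ² = 5/84  (sign -1)
combine: 4πI² = 245·4/105·5/84 = 5/9
take √, sign -1: I = -0.21026104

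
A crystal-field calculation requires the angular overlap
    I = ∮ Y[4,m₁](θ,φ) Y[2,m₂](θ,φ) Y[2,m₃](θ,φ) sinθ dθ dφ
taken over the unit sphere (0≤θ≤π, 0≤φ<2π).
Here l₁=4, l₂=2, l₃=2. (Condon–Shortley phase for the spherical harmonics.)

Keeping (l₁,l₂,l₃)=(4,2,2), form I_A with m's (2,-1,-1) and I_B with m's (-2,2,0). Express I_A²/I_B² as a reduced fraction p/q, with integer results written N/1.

8/3

l's match ⇒ only the (l;m) 3-j factors differ between A and B.
A: triangle coeff Δ(4,2,2) = 1/630; Σ_t [1,1]: t=1:−1/36 = -1/36; (3j)²=4/63 [(4 2 2; 2 -1 -1)], sign=+1
B: triangle coeff Δ(4,2,2) = 1/630; Σ_t [4,4]: t=4:+1/96 = 1/96; (3j)²=1/42 [(4 2 2; -2 2 0)], sign=+1
I_A²/I_B² = (4/63)/(1/42) = 8/3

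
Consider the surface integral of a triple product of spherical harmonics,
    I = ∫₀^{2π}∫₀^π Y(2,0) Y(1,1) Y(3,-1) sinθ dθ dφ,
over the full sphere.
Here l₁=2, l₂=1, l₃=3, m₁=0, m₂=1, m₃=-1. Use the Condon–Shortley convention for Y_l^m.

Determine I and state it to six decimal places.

-0.202301

m-sum 0 ✓  L=6 even ✓  1≤3≤3 ✓
Π(2lᵢ+1) = 5×3×7 = 105
triangle coeff Δ(2,1,3) = 1/105
Σ_t [0,0]: t=0:+1/4 = 1/4
(3j)²=3/35 [(2 1 3; 0 0 0)], sign=-1
Σ_t [0,0]: t=0:+1/8 = 1/8
(3j)²=2/35 [(2 1 3; 0 1 -1)], sign=+1
⇒ 4πI² = 18/35
I = (-1)√(18/35/(4π)) = -0.20230066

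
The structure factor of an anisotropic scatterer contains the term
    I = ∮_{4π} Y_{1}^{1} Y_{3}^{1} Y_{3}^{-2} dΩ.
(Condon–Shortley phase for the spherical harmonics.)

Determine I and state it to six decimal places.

L=7 odd ⇒ parity kills the (l;000) factor ⇒ I = 0

0.000000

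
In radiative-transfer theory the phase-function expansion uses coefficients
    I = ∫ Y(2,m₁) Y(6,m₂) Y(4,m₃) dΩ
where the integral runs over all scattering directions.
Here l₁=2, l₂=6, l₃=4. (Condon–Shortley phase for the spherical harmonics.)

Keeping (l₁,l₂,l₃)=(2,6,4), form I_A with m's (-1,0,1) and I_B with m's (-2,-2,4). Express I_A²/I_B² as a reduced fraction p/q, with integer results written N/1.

120/1

Shared (l₁,l₂,l₃)=(2,6,4): N and (l;000)² cancel in I_A²/I_B².
A: Δ = 4!·0!·8!/13! = 1/6435; Racah Σ t=3..3: t=3:−1/4320 = -1/4320; ⇒ 3j(2 6 4; -1 0 1)² = 8/429, sgn +1
B: Δ = 4!·0!·8!/13! = 1/6435; Racah Σ t=4..4: t=4:+1/967680 = 1/967680; ⇒ 3j(2 6 4; -2 -2 4)² = 1/6435, sgn +1
I_A²/I_B² = (8/429)/(1/6435) = 120/1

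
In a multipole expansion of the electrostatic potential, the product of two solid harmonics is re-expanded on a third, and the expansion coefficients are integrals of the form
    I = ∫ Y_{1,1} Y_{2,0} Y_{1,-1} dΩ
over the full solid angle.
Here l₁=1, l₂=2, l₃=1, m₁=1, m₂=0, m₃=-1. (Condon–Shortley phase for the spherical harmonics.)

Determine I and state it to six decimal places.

0.126157

Rules hold: Σm=0, L=4 even, 1≤1≤3.
N = 3·5·3 = 45
Δ = 2!·0!·2!/5! = 1/30
Racah Σ t=1..1: t=1:−1/1 = -1/1
⇒ 3j(1 2 1; 0 0 0)² = 2/15, sgn +1
Racah Σ t=0..0: t=0:+1/4 = 1/4
⇒ 3j(1 2 1; 1 0 -1)² = 1/30, sgn +1
4πI² = N·(3j₀)²·(3jₘ)² = 1/5
I = +1·√(0.2/4π) = 0.12615663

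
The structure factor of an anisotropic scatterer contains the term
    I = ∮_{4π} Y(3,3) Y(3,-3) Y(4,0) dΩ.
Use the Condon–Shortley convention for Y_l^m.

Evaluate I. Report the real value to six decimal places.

Checks pass: Σm=0; 10 even; l₃=4∈[0,6].
(2·3+1)(2·3+1)(2·4+1) = 441
Δ: 2! 4! 4! / 11! → 1/34650
sum: t=0:+1/72 t=1:−1/16 t=2:+1/72 = -5/144
3j²(3 3 4; 0 0 0) = Δ·Π!·Σ² = 2/77  (sign -1)
sum: t=0:+1/1152 = 1/1152
3j²(3 3 4; 3 -3 0) = Δ·Π!·Σ² = 1/154  (sign +1)
combine: 4πI² = 441·2/77·1/154 = 9/121
take √, sign -1: I = -0.07693494

-0.076935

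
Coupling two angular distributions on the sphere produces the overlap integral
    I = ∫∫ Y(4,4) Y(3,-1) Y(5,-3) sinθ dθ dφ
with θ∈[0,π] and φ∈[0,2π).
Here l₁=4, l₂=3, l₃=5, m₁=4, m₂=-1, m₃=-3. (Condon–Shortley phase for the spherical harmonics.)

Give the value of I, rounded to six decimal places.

0.169606

Rules hold: Σm=0, L=12 even, 1≤5≤7.
N = 9·7·11 = 693
Δ = 2!·6!·4!/13! = 1/180180
Racah Σ t=0..2: t=0:+1/576 t=1:−1/144 t=2:+1/576 = -1/288
⇒ 3j(4 3 5; 0 0 0)² = 20/1001, sgn +1
Racah Σ t=0..0: t=0:+1/5760 = 1/5760
⇒ 3j(4 3 5; 4 -1 -3)² = 56/2145, sgn +1
4πI² = N·(3j₀)²·(3jₘ)² = 672/1859
I = +1·√(0.361485/4π) = 0.16960553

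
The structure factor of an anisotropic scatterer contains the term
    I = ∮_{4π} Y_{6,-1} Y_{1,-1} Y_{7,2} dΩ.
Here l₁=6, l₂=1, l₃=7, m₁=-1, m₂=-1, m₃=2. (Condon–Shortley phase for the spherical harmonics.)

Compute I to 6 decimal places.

0.209937

Checks pass: Σm=0; 14 even; l₃=7∈[5,7].
(2·6+1)(2·1+1)(2·7+1) = 585
Δ: 0! 12! 2! / 15! → 1/1365
sum: t=0:+1/518400 = 1/518400
3j²(6 1 7; 0 0 0) = Δ·Π!·Σ² = 7/195  (sign -1)
sum: t=0:+1/1209600 = 1/1209600
3j²(6 1 7; -1 -1 2) = Δ·Π!·Σ² = 12/455  (sign -1)
combine: 4πI² = 585·7/195·12/455 = 36/65
take √, sign +1: I = 0.20993732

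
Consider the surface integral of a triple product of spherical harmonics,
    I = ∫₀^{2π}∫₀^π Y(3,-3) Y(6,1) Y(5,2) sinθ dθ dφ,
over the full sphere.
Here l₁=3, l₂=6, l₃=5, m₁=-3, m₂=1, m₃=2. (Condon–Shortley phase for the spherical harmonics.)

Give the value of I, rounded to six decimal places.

0.145631

Rules hold: Σm=0, L=14 even, 3≤5≤9.
N = 7·13·11 = 1001
Δ = 4!·2!·8!/15! = 1/675675
Racah Σ t=1..3: t=1:−1/8640 t=2:+1/2304 t=3:−1/8640 = 7/34560
⇒ 3j(3 6 5; 0 0 0)² = 7/429, sgn -1
Racah Σ t=4..4: t=4:+1/34560 = 1/34560
⇒ 3j(3 6 5; -3 1 2)² = 7/429, sgn -1
4πI² = N·(3j₀)²·(3jₘ)² = 343/1287
I = +1·√(0.266511/4π) = 0.14563067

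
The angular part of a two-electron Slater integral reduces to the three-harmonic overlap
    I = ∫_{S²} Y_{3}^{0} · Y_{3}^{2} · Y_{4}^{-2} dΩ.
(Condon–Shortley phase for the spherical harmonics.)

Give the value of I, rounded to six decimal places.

-0.044418

Rules hold: Σm=0, L=10 even, 0≤4≤6.
N = 7·7·9 = 441
Δ = 2!·4!·4!/11! = 1/34650
Racah Σ t=0..2: t=0:+1/72 t=1:−1/16 t=2:+1/72 = -5/144
⇒ 3j(3 3 4; 0 0 0)² = 2/77, sgn -1
Racah Σ t=1..2: t=1:−1/96 t=2:+1/72 = 1/288
⇒ 3j(3 3 4; 0 2 -2)² = 1/462, sgn +1
4πI² = N·(3j₀)²·(3jₘ)² = 3/121
I = -1·√(0.0247934/4π) = -0.04441841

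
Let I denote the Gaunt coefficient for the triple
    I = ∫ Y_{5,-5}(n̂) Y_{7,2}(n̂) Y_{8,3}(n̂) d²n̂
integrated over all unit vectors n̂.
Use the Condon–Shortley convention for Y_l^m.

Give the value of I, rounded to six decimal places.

-0.161563

m-sum 0 ✓  L=20 even ✓  2≤8≤12 ✓
Π(2lᵢ+1) = 11×15×17 = 2805
triangle coeff Δ(5,7,8) = 1/814773960
Σ_t [0,4]: t=0:+1/87091200 t=1:−1/4976640 t=2:+1/2073600 t=3:−1/4976640 t=4:+1/87091200 = 1/9676800
(3j)²=360/46189 [(5 7 8; 0 0 0)], sign=+1
Σ_t [4,4]: t=4:+1/248832000 = 1/248832000
(3j)²=63/4199 [(5 7 8; -5 2 3)], sign=-1
⇒ 4πI² = 340200/1037153
I = (-1)√(340200/1037153/(4π)) = -0.16156259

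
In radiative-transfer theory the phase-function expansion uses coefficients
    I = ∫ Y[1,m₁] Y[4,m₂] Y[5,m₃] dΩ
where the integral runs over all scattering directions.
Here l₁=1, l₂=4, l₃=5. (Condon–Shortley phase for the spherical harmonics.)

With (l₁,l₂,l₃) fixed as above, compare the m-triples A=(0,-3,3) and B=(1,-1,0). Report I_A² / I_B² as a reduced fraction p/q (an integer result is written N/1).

l's match ⇒ only the (l;m) 3-j factors differ between A and B.
A: triangle coeff Δ(1,4,5) = 1/495; Σ_t [0,0]: t=0:+1/5040 = 1/5040; (3j)²=16/495 [(1 4 5; 0 -3 3)], sign=+1
B: triangle coeff Δ(1,4,5) = 1/495; Σ_t [0,0]: t=0:+1/1440 = 1/1440; (3j)²=2/99 [(1 4 5; 1 -1 0)], sign=-1
I_A²/I_B² = (16/495)/(2/99) = 8/5

8/5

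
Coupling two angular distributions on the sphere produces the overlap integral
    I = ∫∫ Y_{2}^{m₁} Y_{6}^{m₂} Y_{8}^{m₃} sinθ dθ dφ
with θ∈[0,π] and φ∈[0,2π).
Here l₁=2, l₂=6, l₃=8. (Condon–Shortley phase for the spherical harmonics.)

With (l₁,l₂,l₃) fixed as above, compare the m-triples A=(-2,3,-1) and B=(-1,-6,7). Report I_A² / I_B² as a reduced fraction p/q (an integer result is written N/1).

Shared (l₁,l₂,l₃)=(2,6,8): N and (l;000)² cancel in I_A²/I_B².
A: Δ = 0!·4!·12!/17! = 1/30940; Racah Σ t=0..0: t=0:+1/52254720 = 1/52254720; ⇒ 3j(2 6 8; -2 3 -1)² = 1/884, sgn -1
B: Δ = 0!·4!·12!/17! = 1/30940; Racah Σ t=0..0: t=0:+1/2874009600 = 1/2874009600; ⇒ 3j(2 6 8; -1 -6 7)² = 1/68, sgn -1
I_A²/I_B² = (1/884)/(1/68) = 1/13

1/13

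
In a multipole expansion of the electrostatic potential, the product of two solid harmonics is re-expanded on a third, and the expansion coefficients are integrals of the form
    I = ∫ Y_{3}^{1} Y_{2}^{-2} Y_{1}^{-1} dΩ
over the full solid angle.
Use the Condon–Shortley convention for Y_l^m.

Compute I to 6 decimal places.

Σmᵢ = -2 ≠ 0, so the φ-integral vanishes; I = 0

0.000000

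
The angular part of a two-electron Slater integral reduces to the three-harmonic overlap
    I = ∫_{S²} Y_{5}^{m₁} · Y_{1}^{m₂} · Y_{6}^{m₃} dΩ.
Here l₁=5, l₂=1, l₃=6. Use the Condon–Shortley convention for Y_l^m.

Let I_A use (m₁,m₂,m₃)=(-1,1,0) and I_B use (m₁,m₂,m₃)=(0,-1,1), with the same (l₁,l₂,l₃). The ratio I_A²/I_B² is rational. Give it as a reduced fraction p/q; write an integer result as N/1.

5/7

Shared (l₁,l₂,l₃)=(5,1,6): N and (l;000)² cancel in I_A²/I_B².
A: Δ = 0!·10!·2!/13! = 1/858; Racah Σ t=0..0: t=0:+1/34560 = 1/34560; ⇒ 3j(5 1 6; -1 1 0)² = 5/286, sgn +1
B: Δ = 0!·10!·2!/13! = 1/858; Racah Σ t=0..0: t=0:+1/28800 = 1/28800; ⇒ 3j(5 1 6; 0 -1 1)² = 7/286, sgn -1
I_A²/I_B² = (5/286)/(7/286) = 5/7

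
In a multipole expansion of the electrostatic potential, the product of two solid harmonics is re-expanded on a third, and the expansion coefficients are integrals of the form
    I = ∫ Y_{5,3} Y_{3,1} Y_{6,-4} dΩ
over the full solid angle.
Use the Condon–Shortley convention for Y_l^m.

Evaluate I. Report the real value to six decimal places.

Rules hold: Σm=0, L=14 even, 2≤6≤8.
N = 11·7·13 = 1001
Δ = 2!·8!·4!/15! = 1/675675
Racah Σ t=0..2: t=0:+1/8640 t=1:−1/2304 t=2:+1/8640 = -7/34560
⇒ 3j(5 3 6; 0 0 0)² = 7/429, sgn -1
Racah Σ t=0..2: t=0:+1/69120 t=1:−1/30240 t=2:+1/322560 = -1/64512
⇒ 3j(5 3 6; 3 1 -4)² = 10/1001, sgn -1
4πI² = N·(3j₀)²·(3jₘ)² = 70/429
I = +1·√(0.16317/4π) = 0.11395029

0.113950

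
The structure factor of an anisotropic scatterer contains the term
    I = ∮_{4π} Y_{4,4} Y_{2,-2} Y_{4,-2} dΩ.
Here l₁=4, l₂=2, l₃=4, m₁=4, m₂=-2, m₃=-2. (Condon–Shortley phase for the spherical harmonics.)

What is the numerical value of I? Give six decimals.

m-sum 0 ✓  L=10 even ✓  2≤4≤6 ✓
Π(2lᵢ+1) = 9×5×9 = 405
triangle coeff Δ(4,2,4) = 1/13860
Σ_t [0,2]: t=0:+1/192 t=1:−1/36 t=2:+1/192 = -5/288
(3j)²=20/693 [(4 2 4; 0 0 0)], sign=-1
Σ_t [0,0]: t=0:+1/2880 = 1/2880
(3j)²=2/165 [(4 2 4; 4 -2 -2)], sign=+1
⇒ 4πI² = 120/847
I = (-1)√(120/847/(4π)) = -0.10618031

-0.106180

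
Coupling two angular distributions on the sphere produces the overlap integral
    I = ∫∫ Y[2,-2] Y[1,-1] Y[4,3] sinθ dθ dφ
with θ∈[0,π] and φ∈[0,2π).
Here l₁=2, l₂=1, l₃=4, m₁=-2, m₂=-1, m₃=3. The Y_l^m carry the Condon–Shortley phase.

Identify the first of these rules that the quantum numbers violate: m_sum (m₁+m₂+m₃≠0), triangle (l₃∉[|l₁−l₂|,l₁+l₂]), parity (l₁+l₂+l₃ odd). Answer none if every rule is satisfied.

triangle

azimuthal sum: -2 − 1 + 3 = 0  ✓
1 ≤ 4 ≤ 3 (triangle on l)  ✗
L = 2 + 1 + 4 = 7 (odd)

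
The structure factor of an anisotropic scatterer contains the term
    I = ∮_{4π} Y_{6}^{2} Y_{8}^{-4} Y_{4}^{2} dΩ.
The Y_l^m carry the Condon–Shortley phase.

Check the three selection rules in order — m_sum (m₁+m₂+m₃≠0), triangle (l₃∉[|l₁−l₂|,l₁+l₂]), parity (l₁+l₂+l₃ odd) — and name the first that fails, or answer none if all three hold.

Σmᵢ = 0  ✓
l₃∈[|l₁−l₂|,l₁+l₂]=[2,14], have l₃=4  ✓
Σlᵢ = 18 ⇒ even  ✓

none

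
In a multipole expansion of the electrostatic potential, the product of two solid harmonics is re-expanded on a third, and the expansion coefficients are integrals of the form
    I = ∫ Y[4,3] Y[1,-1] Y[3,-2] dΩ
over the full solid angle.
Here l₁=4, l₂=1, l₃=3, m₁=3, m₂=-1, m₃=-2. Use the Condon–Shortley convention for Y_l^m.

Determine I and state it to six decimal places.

-0.282095

Checks pass: Σm=0; 8 even; l₃=3∈[3,5].
(2·4+1)(2·1+1)(2·3+1) = 189
Δ: 2! 6! 0! / 9! → 1/252
sum: t=1:−1/36 = -1/36
3j²(4 1 3; 0 0 0) = Δ·Π!·Σ² = 4/63  (sign +1)
sum: t=0:+1/240 = 1/240
3j²(4 1 3; 3 -1 -2) = Δ·Π!·Σ² = 1/12  (sign -1)
combine: 4πI² = 189·4/63·1/12 = 1/1
take √, sign -1: I = -0.28209479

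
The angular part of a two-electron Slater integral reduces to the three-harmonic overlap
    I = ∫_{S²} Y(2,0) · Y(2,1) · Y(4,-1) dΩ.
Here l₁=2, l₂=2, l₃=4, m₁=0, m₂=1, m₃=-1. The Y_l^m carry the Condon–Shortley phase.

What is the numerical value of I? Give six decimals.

-0.220728

Checks pass: Σm=0; 8 even; l₃=4∈[0,4].
(2·2+1)(2·2+1)(2·4+1) = 225
Δ: 0! 4! 4! / 9! → 1/630
sum: t=0:+1/16 = 1/16
3j²(2 2 4; 0 0 0) = Δ·Π!·Σ² = 2/35  (sign +1)
sum: t=0:+1/24 = 1/24
3j²(2 2 4; 0 1 -1) = Δ·Π!·Σ² = 1/21  (sign -1)
combine: 4πI² = 225·2/35·1/21 = 30/49
take √, sign -1: I = -0.22072812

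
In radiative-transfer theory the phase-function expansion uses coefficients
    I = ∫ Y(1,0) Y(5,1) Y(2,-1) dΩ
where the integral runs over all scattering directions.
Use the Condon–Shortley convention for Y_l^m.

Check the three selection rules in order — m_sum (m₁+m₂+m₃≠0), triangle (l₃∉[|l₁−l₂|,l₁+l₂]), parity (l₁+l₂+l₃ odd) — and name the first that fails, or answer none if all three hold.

azimuthal sum: 0 + 1 − 1 = 0  ✓
4 ≤ 2 ≤ 6 (triangle on l)  ✗
L = 1 + 5 + 2 = 8 (even)

triangle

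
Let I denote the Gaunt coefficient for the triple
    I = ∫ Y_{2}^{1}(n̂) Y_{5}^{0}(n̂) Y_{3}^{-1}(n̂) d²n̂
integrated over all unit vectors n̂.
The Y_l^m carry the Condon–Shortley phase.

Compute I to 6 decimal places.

Checks pass: Σm=0; 10 even; l₃=3∈[3,7].
(2·2+1)(2·5+1)(2·3+1) = 385
Δ: 4! 0! 6! / 11! → 1/2310
sum: t=2:+1/144 = 1/144
3j²(2 5 3; 0 0 0) = Δ·Π!·Σ² = 10/231  (sign -1)
sum: t=1:−1/288 = -1/288
3j²(2 5 3; 1 0 -1) = Δ·Π!·Σ² = 5/231  (sign -1)
combine: 4πI² = 385·10/231·5/231 = 250/693
take √, sign +1: I = 0.16943318

0.169433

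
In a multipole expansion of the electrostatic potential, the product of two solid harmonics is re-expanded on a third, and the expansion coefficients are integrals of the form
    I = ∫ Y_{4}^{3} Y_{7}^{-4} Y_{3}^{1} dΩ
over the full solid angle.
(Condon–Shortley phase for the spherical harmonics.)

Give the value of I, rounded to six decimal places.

0.212007

Checks pass: Σm=0; 14 even; l₃=3∈[3,11].
(2·4+1)(2·7+1)(2·3+1) = 945
Δ: 8! 0! 6! / 15! → 1/45045
sum: t=4:+1/20736 = 1/20736
3j²(4 7 3; 0 0 0) = Δ·Π!·Σ² = 35/1287  (sign -1)
sum: t=1:−1/241920 = -1/241920
3j²(4 7 3; 3 -4 1) = Δ·Π!·Σ² = 2/91  (sign -1)
combine: 4πI² = 945·35/1287·2/91 = 1050/1859
take √, sign +1: I = 0.21200691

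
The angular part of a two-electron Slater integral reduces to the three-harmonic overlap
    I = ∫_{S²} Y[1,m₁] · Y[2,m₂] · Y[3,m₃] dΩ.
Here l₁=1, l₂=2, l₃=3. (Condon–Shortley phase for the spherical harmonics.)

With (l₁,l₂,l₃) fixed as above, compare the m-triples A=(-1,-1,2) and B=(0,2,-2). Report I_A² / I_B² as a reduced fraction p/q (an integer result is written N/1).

l's match ⇒ only the (l;m) 3-j factors differ between A and B.
A: triangle coeff Δ(1,2,3) = 1/105; Σ_t [0,0]: t=0:+1/12 = 1/12; (3j)²=2/21 [(1 2 3; -1 -1 2)], sign=-1
B: triangle coeff Δ(1,2,3) = 1/105; Σ_t [0,0]: t=0:+1/24 = 1/24; (3j)²=1/21 [(1 2 3; 0 2 -2)], sign=-1
I_A²/I_B² = (2/21)/(1/21) = 2/1

2/1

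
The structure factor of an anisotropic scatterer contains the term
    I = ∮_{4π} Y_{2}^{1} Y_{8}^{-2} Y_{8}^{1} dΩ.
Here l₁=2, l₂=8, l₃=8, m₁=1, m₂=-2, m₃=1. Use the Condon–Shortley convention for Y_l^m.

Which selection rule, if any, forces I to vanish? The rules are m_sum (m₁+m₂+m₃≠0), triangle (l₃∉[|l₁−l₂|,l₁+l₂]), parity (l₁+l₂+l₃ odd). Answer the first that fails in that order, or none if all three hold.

none

azimuthal sum: 1 − 2 + 1 = 0  ✓
6 ≤ 8 ≤ 10 (triangle on l)  ✓
L = 2 + 8 + 8 = 18 (even)  ✓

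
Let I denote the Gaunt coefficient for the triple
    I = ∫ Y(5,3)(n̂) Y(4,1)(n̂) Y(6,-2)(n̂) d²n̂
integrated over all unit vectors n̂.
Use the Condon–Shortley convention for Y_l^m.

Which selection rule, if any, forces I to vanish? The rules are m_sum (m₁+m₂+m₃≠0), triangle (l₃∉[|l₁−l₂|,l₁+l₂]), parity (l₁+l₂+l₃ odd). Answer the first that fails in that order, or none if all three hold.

m₁+m₂+m₃ = 3 + 1 − 2 = 2  ✗
triangle: |5−4|=1 ≤ l₃=6 ≤ 5+4=9
parity: l₁+l₂+l₃ = 15 is odd

m_sum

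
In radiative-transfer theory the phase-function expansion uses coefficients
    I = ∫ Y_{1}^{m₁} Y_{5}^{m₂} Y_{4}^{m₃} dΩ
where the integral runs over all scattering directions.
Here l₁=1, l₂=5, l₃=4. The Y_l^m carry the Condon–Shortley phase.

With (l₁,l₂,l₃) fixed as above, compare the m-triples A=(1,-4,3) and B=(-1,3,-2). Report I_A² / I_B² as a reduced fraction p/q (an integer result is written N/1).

9/7

l's match ⇒ only the (l;m) 3-j factors differ between A and B.
A: triangle coeff Δ(1,5,4) = 1/495; Σ_t [0,0]: t=0:+1/10080 = 1/10080; (3j)²=4/55 [(1 5 4; 1 -4 3)], sign=-1
B: triangle coeff Δ(1,5,4) = 1/495; Σ_t [2,2]: t=2:+1/2880 = 1/2880; (3j)²=28/495 [(1 5 4; -1 3 -2)], sign=+1
I_A²/I_B² = (4/55)/(28/495) = 9/7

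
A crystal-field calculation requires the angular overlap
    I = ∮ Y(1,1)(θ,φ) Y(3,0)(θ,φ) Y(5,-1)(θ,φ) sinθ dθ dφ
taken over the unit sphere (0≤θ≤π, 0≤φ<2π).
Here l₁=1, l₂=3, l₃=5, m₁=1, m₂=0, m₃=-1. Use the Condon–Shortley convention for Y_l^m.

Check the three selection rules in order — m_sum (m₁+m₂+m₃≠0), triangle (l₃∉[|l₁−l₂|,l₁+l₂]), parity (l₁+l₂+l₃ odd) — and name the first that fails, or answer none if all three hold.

Σmᵢ = 0  ✓
l₃∈[|l₁−l₂|,l₁+l₂]=[2,4], have l₃=5  ✗
Σlᵢ = 9 ⇒ odd

triangle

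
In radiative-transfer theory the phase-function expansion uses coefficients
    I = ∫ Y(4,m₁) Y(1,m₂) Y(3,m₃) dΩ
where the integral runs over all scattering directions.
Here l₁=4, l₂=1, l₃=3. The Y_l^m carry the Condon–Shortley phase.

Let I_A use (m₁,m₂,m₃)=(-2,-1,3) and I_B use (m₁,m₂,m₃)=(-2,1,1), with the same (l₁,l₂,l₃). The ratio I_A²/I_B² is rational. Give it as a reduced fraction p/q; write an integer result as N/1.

1/15

Shared (l₁,l₂,l₃)=(4,1,3): N and (l;000)² cancel in I_A²/I_B².
A: Δ = 2!·6!·0!/9! = 1/252; Racah Σ t=0..0: t=0:+1/1440 = 1/1440; ⇒ 3j(4 1 3; -2 -1 3)² = 1/252, sgn +1
B: Δ = 2!·6!·0!/9! = 1/252; Racah Σ t=2..2: t=2:+1/96 = 1/96; ⇒ 3j(4 1 3; -2 1 1)² = 5/84, sgn +1
I_A²/I_B² = (1/252)/(5/84) = 1/15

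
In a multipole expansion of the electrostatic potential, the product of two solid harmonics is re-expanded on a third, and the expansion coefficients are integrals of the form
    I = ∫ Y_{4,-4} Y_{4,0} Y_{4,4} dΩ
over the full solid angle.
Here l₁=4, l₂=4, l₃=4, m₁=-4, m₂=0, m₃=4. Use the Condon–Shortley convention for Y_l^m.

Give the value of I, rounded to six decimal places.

0.106525

Rules hold: Σm=0, L=12 even, 0≤4≤8.
N = 9·9·9 = 729
Δ = 4!·4!·4!/13! = 1/450450
Racah Σ t=0..4: t=0:+1/13824 t=1:−1/216 t=2:+1/64 t=3:−1/216 t=4:+1/13824 = 5/768
⇒ 3j(4 4 4; 0 0 0)² = 18/1001, sgn +1
Racah Σ t=4..4: t=4:+1/13824 = 1/13824
⇒ 3j(4 4 4; -4 0 4)² = 14/1287, sgn +1
4πI² = N·(3j₀)²·(3jₘ)² = 2916/20449
I = +1·√(0.142599/4π) = 0.10652531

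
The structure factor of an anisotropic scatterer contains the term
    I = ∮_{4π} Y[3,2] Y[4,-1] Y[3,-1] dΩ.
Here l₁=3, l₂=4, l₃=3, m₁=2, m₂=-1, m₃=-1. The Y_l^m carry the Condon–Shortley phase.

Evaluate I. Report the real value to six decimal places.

Checks pass: Σm=0; 10 even; l₃=3∈[1,7].
(2·3+1)(2·4+1)(2·3+1) = 441
Δ: 4! 2! 4! / 11! → 1/34650
sum: t=1:−1/72 t=2:+1/16 t=3:−1/72 = 5/144
3j²(3 4 3; 0 0 0) = Δ·Π!·Σ² = 2/77  (sign -1)
sum: t=0:+1/144 t=1:−1/48 = -1/72
3j²(3 4 3; 2 -1 -1) = Δ·Π!·Σ² = 16/693  (sign -1)
combine: 4πI² = 441·2/77·16/693 = 32/121
take √, sign +1: I = 0.14506992

0.145070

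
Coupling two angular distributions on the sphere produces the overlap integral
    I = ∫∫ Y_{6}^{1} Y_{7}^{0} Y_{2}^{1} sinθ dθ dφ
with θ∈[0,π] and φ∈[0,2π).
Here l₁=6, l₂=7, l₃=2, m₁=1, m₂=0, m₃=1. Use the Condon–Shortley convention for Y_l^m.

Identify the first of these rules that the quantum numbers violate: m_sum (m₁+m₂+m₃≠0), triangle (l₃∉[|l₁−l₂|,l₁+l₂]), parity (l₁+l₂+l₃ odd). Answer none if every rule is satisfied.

m_sum

azimuthal sum: 1 + 0 + 1 = 2  ✗
1 ≤ 2 ≤ 13 (triangle on l)
L = 6 + 7 + 2 = 15 (odd)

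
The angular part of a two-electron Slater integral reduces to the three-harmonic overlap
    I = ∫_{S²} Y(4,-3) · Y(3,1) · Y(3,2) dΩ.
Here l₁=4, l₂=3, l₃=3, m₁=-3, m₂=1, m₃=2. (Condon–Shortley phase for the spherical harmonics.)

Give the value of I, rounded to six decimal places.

m-sum 0 ✓  L=10 even ✓  1≤3≤7 ✓
Π(2lᵢ+1) = 9×7×7 = 441
triangle coeff Δ(4,3,3) = 1/34650
Σ_t [1,3]: t=1:−1/72 t=2:+1/16 t=3:−1/72 = 5/144
(3j)²=2/77 [(4 3 3; 0 0 0)], sign=-1
Σ_t [3,4]: t=3:−1/144 t=4:+1/288 = -1/288
(3j)²=1/99 [(4 3 3; -3 1 2)], sign=+1
⇒ 4πI² = 14/121
I = (-1)√(14/121/(4π)) = -0.09595473

-0.095955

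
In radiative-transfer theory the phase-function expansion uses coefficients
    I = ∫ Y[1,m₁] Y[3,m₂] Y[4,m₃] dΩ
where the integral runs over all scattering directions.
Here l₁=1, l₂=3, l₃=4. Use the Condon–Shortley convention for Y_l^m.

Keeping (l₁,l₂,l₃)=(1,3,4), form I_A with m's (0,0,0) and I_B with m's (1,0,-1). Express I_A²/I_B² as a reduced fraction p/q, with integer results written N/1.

l's match ⇒ only the (l;m) 3-j factors differ between A and B.
A: triangle coeff Δ(1,3,4) = 1/252; Σ_t [0,0]: t=0:+1/36 = 1/36; (3j)²=4/63 [(1 3 4; 0 0 0)], sign=+1
B: triangle coeff Δ(1,3,4) = 1/252; Σ_t [0,0]: t=0:+1/72 = 1/72; (3j)²=5/126 [(1 3 4; 1 0 -1)], sign=-1
I_A²/I_B² = (4/63)/(5/126) = 8/5

8/5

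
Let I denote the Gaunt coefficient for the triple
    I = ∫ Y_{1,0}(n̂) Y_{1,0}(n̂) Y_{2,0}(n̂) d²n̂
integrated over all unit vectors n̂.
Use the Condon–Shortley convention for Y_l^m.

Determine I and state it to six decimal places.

0.252313

Rules hold: Σm=0, L=4 even, 0≤2≤2.
N = 3·3·5 = 45
Δ = 0!·2!·2!/5! = 1/30
Racah Σ t=0..0: t=0:+1/1 = 1/1
⇒ 3j(1 1 2; 0 0 0)² = 2/15, sgn +1
(m-triple is (0,0,0) — same symbol as above.)
4πI² = N·(3j₀)²·(3jₘ)² = 4/5
I = +1·√(0.8/4π) = 0.25231325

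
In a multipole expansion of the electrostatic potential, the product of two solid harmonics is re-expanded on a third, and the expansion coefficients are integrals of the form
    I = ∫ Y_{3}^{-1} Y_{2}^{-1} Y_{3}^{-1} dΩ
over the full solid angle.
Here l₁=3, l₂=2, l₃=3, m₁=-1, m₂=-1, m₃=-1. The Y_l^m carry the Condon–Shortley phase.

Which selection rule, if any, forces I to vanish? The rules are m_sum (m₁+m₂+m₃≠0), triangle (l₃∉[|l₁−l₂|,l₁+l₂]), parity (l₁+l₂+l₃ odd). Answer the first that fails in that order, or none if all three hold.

m₁+m₂+m₃ = -1 − 1 − 1 = -3  ✗
triangle: |3−2|=1 ≤ l₃=3 ≤ 3+2=5
parity: l₁+l₂+l₃ = 8 is even

m_sum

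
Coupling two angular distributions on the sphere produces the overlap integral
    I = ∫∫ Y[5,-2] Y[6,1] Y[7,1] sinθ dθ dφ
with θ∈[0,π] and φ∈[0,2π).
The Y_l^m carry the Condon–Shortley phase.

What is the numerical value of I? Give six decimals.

Checks pass: Σm=0; 18 even; l₃=7∈[1,11].
(2·5+1)(2·6+1)(2·7+1) = 2145
Δ: 4! 6! 8! / 19! → 1/174594420
sum: t=0:+1/4147200 t=1:−1/207360 t=2:+1/82944 t=3:−1/207360 t=4:+1/4147200 = 1/345600
3j²(5 6 7; 0 0 0) = Δ·Π!·Σ² = 420/46189  (sign -1)
sum: t=1:−1/6220800 t=2:+1/345600 t=3:−1/165888 t=4:+1/622080 = -7/4147200
3j²(5 6 7; -2 1 1) = Δ·Π!·Σ² = 2401/277134  (sign -1)
combine: 4πI² = 2145·420/46189·2401/277134 = 2521050/14919047
take √, sign +1: I = 0.11596188

0.115962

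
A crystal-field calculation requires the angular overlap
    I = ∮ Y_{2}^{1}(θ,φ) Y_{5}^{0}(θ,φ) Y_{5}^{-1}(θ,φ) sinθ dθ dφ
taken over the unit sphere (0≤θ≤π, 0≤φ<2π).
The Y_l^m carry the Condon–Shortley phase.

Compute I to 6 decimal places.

-0.036166

Checks pass: Σm=0; 12 even; l₃=5∈[3,7].
(2·2+1)(2·5+1)(2·5+1) = 605
Δ: 2! 2! 8! / 13! → 1/38610
sum: t=0:+1/2880 t=1:−1/576 t=2:+1/2880 = -1/960
3j²(2 5 5; 0 0 0) = Δ·Π!·Σ² = 10/429  (sign +1)
sum: t=0:+1/1440 t=1:−1/1152 = -1/5760
3j²(2 5 5; 1 0 -1) = Δ·Π!·Σ² = 1/858  (sign -1)
combine: 4πI² = 605·10/429·1/858 = 25/1521
take √, sign -1: I = -0.03616600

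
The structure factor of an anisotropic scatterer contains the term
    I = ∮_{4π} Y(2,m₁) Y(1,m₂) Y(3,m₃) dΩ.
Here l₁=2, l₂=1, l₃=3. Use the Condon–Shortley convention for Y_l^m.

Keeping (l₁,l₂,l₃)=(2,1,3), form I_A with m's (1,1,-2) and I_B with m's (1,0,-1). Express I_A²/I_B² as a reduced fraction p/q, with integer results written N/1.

Same 2,1,3: normalisation and zero-m 3j drop out of the ratio.
A: Δ: 0! 4! 2! / 7! → 1/105; sum: t=0:+1/12 = 1/12; 3j²(2 1 3; 1 1 -2) = Δ·Π!·Σ² = 2/21  (sign -1)
B: Δ: 0! 4! 2! / 7! → 1/105; sum: t=0:+1/6 = 1/6; 3j²(2 1 3; 1 0 -1) = Δ·Π!·Σ² = 8/105  (sign +1)
I_A²/I_B² = (2/21)/(8/105) = 5/4

5/4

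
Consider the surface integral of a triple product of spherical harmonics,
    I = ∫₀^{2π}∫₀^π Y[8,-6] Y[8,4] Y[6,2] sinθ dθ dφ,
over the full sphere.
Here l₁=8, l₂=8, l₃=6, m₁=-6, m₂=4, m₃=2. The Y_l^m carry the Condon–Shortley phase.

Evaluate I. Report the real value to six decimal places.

m-sum 0 ✓  L=22 even ✓  0≤6≤16 ✓
Π(2lᵢ+1) = 17×17×13 = 3757
triangle coeff Δ(8,8,6) = 1/13742520792
Σ_t [2,8]: t=2:+1/41803776000 t=3:−1/435456000 t=4:+1/39813120 t=5:−1/18662400 t=6:+1/39813120 t=7:−1/435456000 t=8:+1/41803776000 = -11/1393459200
(3j)²=600/96577 [(8 8 6; 0 0 0)], sign=-1
Σ_t [8,10]: t=8:+1/2786918400 t=9:−1/1567641600 t=10:+1/8360755200 = -1/6270566400
(3j)²=80/22287 [(8 8 6; -6 4 2)], sign=-1
⇒ 4πI² = 16000/190969
I = (+1)√(16000/190969/(4π)) = 0.08165328

0.081653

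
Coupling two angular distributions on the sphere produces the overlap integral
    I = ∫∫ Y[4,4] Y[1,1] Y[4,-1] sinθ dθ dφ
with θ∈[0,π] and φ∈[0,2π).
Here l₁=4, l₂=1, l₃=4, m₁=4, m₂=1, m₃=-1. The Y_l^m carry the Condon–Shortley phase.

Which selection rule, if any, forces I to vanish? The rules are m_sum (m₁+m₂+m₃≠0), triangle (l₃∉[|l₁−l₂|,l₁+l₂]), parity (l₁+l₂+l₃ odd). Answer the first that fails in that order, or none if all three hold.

Σmᵢ = 4  ✗
l₃∈[|l₁−l₂|,l₁+l₂]=[3,5], have l₃=4
Σlᵢ = 9 ⇒ odd

m_sum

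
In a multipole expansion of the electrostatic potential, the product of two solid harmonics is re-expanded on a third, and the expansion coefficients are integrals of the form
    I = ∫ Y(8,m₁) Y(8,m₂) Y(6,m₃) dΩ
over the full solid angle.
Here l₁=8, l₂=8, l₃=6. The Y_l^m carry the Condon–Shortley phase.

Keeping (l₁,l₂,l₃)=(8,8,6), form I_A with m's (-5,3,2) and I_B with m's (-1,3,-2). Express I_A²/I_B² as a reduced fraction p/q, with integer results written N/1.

4459/11

l's match ⇒ only the (l;m) 3-j factors differ between A and B.
A: triangle coeff Δ(8,8,6) = 1/13742520792; Σ_t [7,10]: t=7:−1/1045094400 t=8:+1/348364800 t=9:−1/836075520 t=10:+1/15676416000 = 7/8957952000; (3j)²=343/44574 [(8 8 6; -5 3 2)], sign=+1
B: triangle coeff Δ(8,8,6) = 1/13742520792; Σ_t [5,9]: t=5:−1/497664000 t=6:+1/74649600 t=7:−1/69672960 t=8:+1/348364800 t=9:−1/12541132800 = -11/62705664000; (3j)²=11/579462 [(8 8 6; -1 3 -2)], sign=-1
I_A²/I_B² = (343/44574)/(11/579462) = 4459/11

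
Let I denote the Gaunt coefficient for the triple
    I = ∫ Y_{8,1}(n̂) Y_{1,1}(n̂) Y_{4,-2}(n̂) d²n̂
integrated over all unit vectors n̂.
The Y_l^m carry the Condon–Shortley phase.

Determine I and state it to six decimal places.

0.000000

|8−1|≤4≤8+1 violated ⇒ I = 0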